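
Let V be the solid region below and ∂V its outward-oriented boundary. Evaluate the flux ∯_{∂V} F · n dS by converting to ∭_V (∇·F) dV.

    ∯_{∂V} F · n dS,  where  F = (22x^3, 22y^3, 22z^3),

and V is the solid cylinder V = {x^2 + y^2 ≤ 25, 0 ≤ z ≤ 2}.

By the divergence theorem,

    ∯_{∂V} F · n dS = ∭_V (∇ · F) dV.

Compute the divergence:
    ∇ · F = ∂F_x/∂x + ∂F_y/∂y + ∂F_z/∂z = 66x^2 + 66y^2 + 66z^2.

In cylindrical coordinates, x = r cos(θ), y = r sin(θ), z = z, dV = r dr dθ dz, with 0 ≤ r ≤ 5, 0 ≤ θ ≤ 2π, 0 ≤ z ≤ 2.

The integrand, after substitution and multiplying by the volume element, becomes (66r^2 + 66z^2) · r, so

    ∭_V (∇·F) dV = ∫_0^{2π} ∫_0^{5} ∫_0^{2} (66r^2 + 66z^2) · r dz dr dθ.

Inner (z from 0 to 2): 132r^3 + 176r.
Middle (r from 0 to 5): 22825.
Outer (θ from 0 to 2π): 45650π.

Therefore ∯_{∂V} F · n dS = 45650π.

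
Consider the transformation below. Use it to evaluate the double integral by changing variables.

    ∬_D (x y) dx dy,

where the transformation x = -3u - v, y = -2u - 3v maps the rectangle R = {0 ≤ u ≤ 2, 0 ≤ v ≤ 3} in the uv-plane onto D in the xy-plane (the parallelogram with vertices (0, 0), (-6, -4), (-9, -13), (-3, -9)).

Compute the Jacobian determinant of (x, y) with respect to (u, v):

    ∂(x,y)/∂(u,v) = | -3  -1 | = (-3)(-3) - (-1)(-2) = 7.
                   | -2  -3 |

Its absolute value is |J| = 7 (the area scaling factor).

Substituting x = -3u - v, y = -2u - 3v into the integrand,

    x y → 6u^2 + 11u v + 3v^2,

so the integral becomes

    ∬_R (6u^2 + 11u v + 3v^2) · |J| du dv = ∫_0^2 ∫_0^3 (42u^2 + 77u v + 21v^2) dv du.

Inner (v): 126u^2 + 693u/2 + 189.
Outer (u): 1407.

Therefore ∬_D (x y) dx dy = 1407.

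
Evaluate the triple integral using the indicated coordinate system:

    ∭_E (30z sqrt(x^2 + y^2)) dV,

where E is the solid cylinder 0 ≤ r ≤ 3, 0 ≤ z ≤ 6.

In cylindrical coordinates, x = r cos(θ), y = r sin(θ), z = z, and dV = r dr dθ dz.

The integrand becomes 30r z, so

    ∭_E (30z sqrt(x^2 + y^2)) dV = ∫_{0}^{2π} ∫_{0}^{3} ∫_{0}^{6} (30r z) · r dz dr dθ.

Inner (z): 540r^2.
Middle (r from 0 to 3): 4860.
Outer (θ): 9720π.

Therefore the triple integral equals 9720π.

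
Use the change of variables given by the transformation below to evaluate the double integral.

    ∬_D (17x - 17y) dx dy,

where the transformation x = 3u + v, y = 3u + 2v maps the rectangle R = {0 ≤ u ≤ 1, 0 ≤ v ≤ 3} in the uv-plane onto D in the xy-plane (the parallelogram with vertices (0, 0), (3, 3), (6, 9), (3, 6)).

Compute the Jacobian determinant of (x, y) with respect to (u, v):

    ∂(x,y)/∂(u,v) = | 3  1 | = (3)(2) - (1)(3) = 3.
                   | 3  2 |

Its absolute value is |J| = 3 (the area scaling factor).

Substituting x = 3u + v, y = 3u + 2v into the integrand,

    17x - 17y → -17v,

so the integral becomes

    ∬_R (-17v) · |J| du dv = ∫_0^1 ∫_0^3 (-51v) dv du.

Inner (v): -459/2.
Outer (u): -459/2.

Therefore ∬_D (17x - 17y) dx dy = -459/2.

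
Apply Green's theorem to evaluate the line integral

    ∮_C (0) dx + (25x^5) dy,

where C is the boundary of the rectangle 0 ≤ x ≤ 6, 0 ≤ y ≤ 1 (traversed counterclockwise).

Green's theorem converts the closed line integral into a double integral over the enclosed region D:

    ∮_C P dx + Q dy = ∬_D (∂Q/∂x - ∂P/∂y) dA.

Here P = 0, Q = 25x^5, so

    ∂Q/∂x = 125x^4,    ∂P/∂y = 0,
    ∂Q/∂x - ∂P/∂y = 125x^4.

D is the region 0 ≤ x ≤ 6, 0 ≤ y ≤ 1. Evaluating the double integral:

    ∬_D (125x^4) dA = ∫_0^{6} ∫_0^{1} (125x^4) dy dx.

Inner (y from 0 to 1): 125x^4.
Outer (x from 0 to 6): 194400.

Therefore ∮_C P dx + Q dy = 194400.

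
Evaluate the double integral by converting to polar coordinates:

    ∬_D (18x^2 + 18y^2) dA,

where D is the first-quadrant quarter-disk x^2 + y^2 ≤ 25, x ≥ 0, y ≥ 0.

The region D is 0 ≤ r ≤ 5, 0 ≤ θ ≤ π/2 in polar coordinates, where x = r cos(θ), y = r sin(θ), and dA = r dr dθ.

Under the substitution, the integrand becomes 18r^2, so

    ∬_D (18x^2 + 18y^2) dA = ∫_{0}^{π/2} ∫_{0}^{5} (18r^2) · r dr dθ.

Inner integral (in r): ∫_{0}^{5} (18r^2) · r dr = 5625/2.

Outer integral (in θ): ∫_{0}^{π/2} (5625/2) dθ = 5625π/4.

Therefore ∬_D (18x^2 + 18y^2) dA = 5625π/4.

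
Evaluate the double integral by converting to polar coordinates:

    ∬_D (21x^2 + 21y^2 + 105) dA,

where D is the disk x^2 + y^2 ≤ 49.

The region D is 0 ≤ r ≤ 7, 0 ≤ θ ≤ 2π in polar coordinates, where x = r cos(θ), y = r sin(θ), and dA = r dr dθ.

Under the substitution, the integrand becomes 21r^2 + 105, so

    ∬_D (21x^2 + 21y^2 + 105) dA = ∫_{0}^{2π} ∫_{0}^{7} (21r^2 + 105) · r dr dθ.

Inner integral (in r): ∫_{0}^{7} (21r^2 + 105) · r dr = 60711/4.

Outer integral (in θ): ∫_{0}^{2π} (60711/4) dθ = 60711π/2.

Therefore ∬_D (21x^2 + 21y^2 + 105) dA = 60711π/2.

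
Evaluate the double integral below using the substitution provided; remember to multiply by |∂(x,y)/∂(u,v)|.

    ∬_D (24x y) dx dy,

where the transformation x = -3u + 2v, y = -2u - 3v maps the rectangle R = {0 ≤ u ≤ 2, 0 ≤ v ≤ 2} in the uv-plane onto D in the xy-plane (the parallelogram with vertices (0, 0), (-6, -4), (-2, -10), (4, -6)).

Compute the Jacobian determinant of (x, y) with respect to (u, v):

    ∂(x,y)/∂(u,v) = | -3  2 | = (-3)(-3) - (2)(-2) = 13.
                   | -2  -3 |

Its absolute value is |J| = 13 (the area scaling factor).

Substituting x = -3u + 2v, y = -2u - 3v into the integrand,

    24x y → 144u^2 + 120u v - 144v^2,

so the integral becomes

    ∬_R (144u^2 + 120u v - 144v^2) · |J| du dv = ∫_0^2 ∫_0^2 (1872u^2 + 1560u v - 1872v^2) dv du.

Inner (v): 3744u^2 + 3120u - 4992.
Outer (u): 6240.

Therefore ∬_D (24x y) dx dy = 6240.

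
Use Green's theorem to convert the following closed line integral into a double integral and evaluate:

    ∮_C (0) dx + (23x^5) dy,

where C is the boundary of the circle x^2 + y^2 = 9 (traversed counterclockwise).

Green's theorem converts the closed line integral into a double integral over the enclosed region D:

    ∮_C P dx + Q dy = ∬_D (∂Q/∂x - ∂P/∂y) dA.

Here P = 0, Q = 23x^5, so

    ∂Q/∂x = 115x^4,    ∂P/∂y = 0,
    ∂Q/∂x - ∂P/∂y = 115x^4.

D is the region x^2 + y^2 ≤ 9. Evaluating the double integral:

In polar coordinates (x = r cos θ, y = r sin θ, dA = r dr dθ) the integrand becomes 115r^4cos(θ)^4, so

    ∬_D (115x^4) dA = ∫_0^{2π} ∫_0^{3} (115r^4cos(θ)^4) · r dr dθ.

Inner (r from 0 to 3): 27945cos(θ)^4/2.
Outer (θ from 0 to 2π): 83835π/8.

Therefore ∮_C P dx + Q dy = 83835π/8.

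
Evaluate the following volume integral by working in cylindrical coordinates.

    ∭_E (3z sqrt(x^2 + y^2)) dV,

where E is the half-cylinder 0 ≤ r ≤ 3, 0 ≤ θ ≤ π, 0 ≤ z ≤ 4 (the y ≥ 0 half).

In cylindrical coordinates, x = r cos(θ), y = r sin(θ), z = z, and dV = r dr dθ dz.

The integrand becomes 3r z, so

    ∭_E (3z sqrt(x^2 + y^2)) dV = ∫_{0}^{π} ∫_{0}^{3} ∫_{0}^{4} (3r z) · r dz dr dθ.

Inner (z): 24r^2.
Middle (r from 0 to 3): 216.
Outer (θ): 216π.

Therefore the triple integral equals 216π.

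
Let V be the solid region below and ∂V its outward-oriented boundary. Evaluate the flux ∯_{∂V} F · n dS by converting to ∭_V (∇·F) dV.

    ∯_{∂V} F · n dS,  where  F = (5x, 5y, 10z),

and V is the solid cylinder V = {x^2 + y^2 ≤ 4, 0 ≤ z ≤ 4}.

By the divergence theorem,

    ∯_{∂V} F · n dS = ∭_V (∇ · F) dV.

Compute the divergence:
    ∇ · F = ∂F_x/∂x + ∂F_y/∂y + ∂F_z/∂z = 5 + 5 + 10 = 20.

In cylindrical coordinates, x = r cos(θ), y = r sin(θ), z = z, dV = r dr dθ dz, with 0 ≤ r ≤ 2, 0 ≤ θ ≤ 2π, 0 ≤ z ≤ 4.

The integrand, after substitution and multiplying by the volume element, becomes (20) · r, so

    ∭_V (∇·F) dV = ∫_0^{2π} ∫_0^{2} ∫_0^{4} (20) · r dz dr dθ.

Inner (z from 0 to 4): 80r.
Middle (r from 0 to 2): 160.
Outer (θ from 0 to 2π): 320π.

Therefore ∯_{∂V} F · n dS = 320π.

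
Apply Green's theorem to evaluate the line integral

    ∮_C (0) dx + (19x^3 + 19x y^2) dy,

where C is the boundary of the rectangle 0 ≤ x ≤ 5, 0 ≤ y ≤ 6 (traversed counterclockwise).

Green's theorem converts the closed line integral into a double integral over the enclosed region D:

    ∮_C P dx + Q dy = ∬_D (∂Q/∂x - ∂P/∂y) dA.

Here P = 0, Q = 19x^3 + 19x y^2, so

    ∂Q/∂x = 57x^2 + 19y^2,    ∂P/∂y = 0,
    ∂Q/∂x - ∂P/∂y = 57x^2 + 19y^2.

D is the region 0 ≤ x ≤ 5, 0 ≤ y ≤ 6. Evaluating the double integral:

    ∬_D (57x^2 + 19y^2) dA = ∫_0^{5} ∫_0^{6} (57x^2 + 19y^2) dy dx.

Inner (y from 0 to 6): 342x^2 + 1368.
Outer (x from 0 to 5): 21090.

Therefore ∮_C P dx + Q dy = 21090.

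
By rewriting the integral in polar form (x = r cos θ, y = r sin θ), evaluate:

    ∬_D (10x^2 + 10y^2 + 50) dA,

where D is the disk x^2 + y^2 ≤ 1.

The region D is 0 ≤ r ≤ 1, 0 ≤ θ ≤ 2π in polar coordinates, where x = r cos(θ), y = r sin(θ), and dA = r dr dθ.

Under the substitution, the integrand becomes 10r^2 + 50, so

    ∬_D (10x^2 + 10y^2 + 50) dA = ∫_{0}^{2π} ∫_{0}^{1} (10r^2 + 50) · r dr dθ.

Inner integral (in r): ∫_{0}^{1} (10r^2 + 50) · r dr = 55/2.

Outer integral (in θ): ∫_{0}^{2π} (55/2) dθ = 55π.

Therefore ∬_D (10x^2 + 10y^2 + 50) dA = 55π.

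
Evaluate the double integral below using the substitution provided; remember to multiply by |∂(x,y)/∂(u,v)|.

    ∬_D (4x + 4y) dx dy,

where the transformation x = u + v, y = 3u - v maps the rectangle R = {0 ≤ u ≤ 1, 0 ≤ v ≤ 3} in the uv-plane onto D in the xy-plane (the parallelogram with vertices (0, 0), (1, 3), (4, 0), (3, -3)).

Compute the Jacobian determinant of (x, y) with respect to (u, v):

    ∂(x,y)/∂(u,v) = | 1  1 | = (1)(-1) - (1)(3) = -4.
                   | 3  -1 |

Its absolute value is |J| = 4 (the area scaling factor).

Substituting x = u + v, y = 3u - v into the integrand,

    4x + 4y → 16u,

so the integral becomes

    ∬_R (16u) · |J| du dv = ∫_0^1 ∫_0^3 (64u) dv du.

Inner (v): 192u.
Outer (u): 96.

Therefore ∬_D (4x + 4y) dx dy = 96.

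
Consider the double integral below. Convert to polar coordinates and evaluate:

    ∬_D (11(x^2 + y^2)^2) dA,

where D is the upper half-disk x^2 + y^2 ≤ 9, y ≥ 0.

The region D is 0 ≤ r ≤ 3, 0 ≤ θ ≤ π in polar coordinates, where x = r cos(θ), y = r sin(θ), and dA = r dr dθ.

Under the substitution, the integrand becomes 11r^4, so

    ∬_D (11(x^2 + y^2)^2) dA = ∫_{0}^{π} ∫_{0}^{3} (11r^4) · r dr dθ.

Inner integral (in r): ∫_{0}^{3} (11r^4) · r dr = 2673/2.

Outer integral (in θ): ∫_{0}^{π} (2673/2) dθ = 2673π/2.

Therefore ∬_D (11(x^2 + y^2)^2) dA = 2673π/2.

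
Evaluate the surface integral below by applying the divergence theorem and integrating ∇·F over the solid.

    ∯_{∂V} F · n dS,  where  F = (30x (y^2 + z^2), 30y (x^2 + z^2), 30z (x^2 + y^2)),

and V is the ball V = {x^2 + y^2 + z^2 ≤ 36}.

By the divergence theorem,

    ∯_{∂V} F · n dS = ∭_V (∇ · F) dV.

Compute the divergence:
    ∇ · F = ∂F_x/∂x + ∂F_y/∂y + ∂F_z/∂z = 30y^2 + 30z^2 + 30x^2 + 30z^2 + 30x^2 + 30y^2 = 60x^2 + 60y^2 + 60z^2.

In spherical coordinates, x = ρ sin(φ) cos(θ), y = ρ sin(φ) sin(θ), z = ρ cos(φ), dV = ρ^2 sin(φ) dρ dφ dθ, with 0 ≤ ρ ≤ 6, 0 ≤ φ ≤ π, 0 ≤ θ ≤ 2π.

The integrand, after substitution and multiplying by the volume element, becomes (60ρ^2) · ρ^2 sin(φ), so

    ∭_V (∇·F) dV = ∫_0^{2π} ∫_0^{π} ∫_0^{6} (60ρ^2) · ρ^2 sin(φ) dρ dφ dθ.

Inner (ρ from 0 to 6): 93312sin(φ).
Middle (φ from 0 to π): 186624.
Outer (θ from 0 to 2π): 373248π.

Therefore ∯_{∂V} F · n dS = 373248π.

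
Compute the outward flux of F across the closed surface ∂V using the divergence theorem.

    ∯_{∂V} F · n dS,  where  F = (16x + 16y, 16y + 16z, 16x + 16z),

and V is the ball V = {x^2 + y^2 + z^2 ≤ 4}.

By the divergence theorem,

    ∯_{∂V} F · n dS = ∭_V (∇ · F) dV.

Compute the divergence:
    ∇ · F = ∂F_x/∂x + ∂F_y/∂y + ∂F_z/∂z = 16 + 16 + 16 = 48.

In spherical coordinates, x = ρ sin(φ) cos(θ), y = ρ sin(φ) sin(θ), z = ρ cos(φ), dV = ρ^2 sin(φ) dρ dφ dθ, with 0 ≤ ρ ≤ 2, 0 ≤ φ ≤ π, 0 ≤ θ ≤ 2π.

The integrand, after substitution and multiplying by the volume element, becomes (48) · ρ^2 sin(φ), so

    ∭_V (∇·F) dV = ∫_0^{2π} ∫_0^{π} ∫_0^{2} (48) · ρ^2 sin(φ) dρ dφ dθ.

Inner (ρ from 0 to 2): 128sin(φ).
Middle (φ from 0 to π): 256.
Outer (θ from 0 to 2π): 512π.

Therefore ∯_{∂V} F · n dS = 512π.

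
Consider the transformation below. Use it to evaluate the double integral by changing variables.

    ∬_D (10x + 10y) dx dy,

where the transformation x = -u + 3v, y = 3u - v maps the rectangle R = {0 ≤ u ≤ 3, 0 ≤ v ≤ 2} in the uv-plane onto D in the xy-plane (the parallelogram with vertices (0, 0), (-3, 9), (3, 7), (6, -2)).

Compute the Jacobian determinant of (x, y) with respect to (u, v):

    ∂(x,y)/∂(u,v) = | -1  3 | = (-1)(-1) - (3)(3) = -8.
                   | 3  -1 |

Its absolute value is |J| = 8 (the area scaling factor).

Substituting x = -u + 3v, y = 3u - v into the integrand,

    10x + 10y → 20u + 20v,

so the integral becomes

    ∬_R (20u + 20v) · |J| du dv = ∫_0^3 ∫_0^2 (160u + 160v) dv du.

Inner (v): 320u + 320.
Outer (u): 2400.

Therefore ∬_D (10x + 10y) dx dy = 2400.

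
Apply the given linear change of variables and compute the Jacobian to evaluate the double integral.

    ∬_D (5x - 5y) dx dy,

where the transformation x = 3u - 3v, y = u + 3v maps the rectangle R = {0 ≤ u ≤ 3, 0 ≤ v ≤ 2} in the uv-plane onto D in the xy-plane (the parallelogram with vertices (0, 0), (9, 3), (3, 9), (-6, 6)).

Compute the Jacobian determinant of (x, y) with respect to (u, v):

    ∂(x,y)/∂(u,v) = | 3  -3 | = (3)(3) - (-3)(1) = 12.
                   | 1  3 |

Its absolute value is |J| = 12 (the area scaling factor).

Substituting x = 3u - 3v, y = u + 3v into the integrand,

    5x - 5y → 10u - 30v,

so the integral becomes

    ∬_R (10u - 30v) · |J| du dv = ∫_0^3 ∫_0^2 (120u - 360v) dv du.

Inner (v): 240u - 720.
Outer (u): -1080.

Therefore ∬_D (5x - 5y) dx dy = -1080.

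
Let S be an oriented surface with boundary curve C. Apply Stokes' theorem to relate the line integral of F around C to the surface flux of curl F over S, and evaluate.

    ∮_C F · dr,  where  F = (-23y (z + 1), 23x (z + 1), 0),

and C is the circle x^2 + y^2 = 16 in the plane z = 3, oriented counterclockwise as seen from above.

Let S be the flat disk x^2 + y^2 ≤ 16 in the plane z = 3, with upward unit normal n̂ = ẑ. By Stokes' theorem,

    ∮_C F · dr = ∬_S (∇ × F) · n̂ dS = ∬_D (curl F)_z dA,

where D is the disk x^2 + y^2 ≤ 16.

Compute the curl of F = (-23y (z + 1), 23x (z + 1), 0):
    (∇ × F)_x = ∂F_z/∂y - ∂F_y/∂z = -23x,
    (∇ × F)_y = ∂F_x/∂z - ∂F_z/∂x = -23y,
    (∇ × F)_z = ∂F_y/∂x - ∂F_x/∂y = 46z + 46.

On z = 3, (curl F)_z = 184.

Convert to polar (x = r cos θ, y = r sin θ, dA = r dr dθ); the integrand becomes 184, so

    ∬_D (curl F)_z dA = ∫_0^{2π} ∫_0^{4} (184) · r dr dθ.

Inner (r from 0 to 4): 1472.
Outer (θ from 0 to 2π): 2944π.

Therefore ∮_C F · dr = 2944π.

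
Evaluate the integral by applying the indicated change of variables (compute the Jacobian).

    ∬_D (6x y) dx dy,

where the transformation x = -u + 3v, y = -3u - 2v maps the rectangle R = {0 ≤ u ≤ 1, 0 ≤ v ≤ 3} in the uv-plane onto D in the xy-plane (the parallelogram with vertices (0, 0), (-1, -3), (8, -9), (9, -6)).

Compute the Jacobian determinant of (x, y) with respect to (u, v):

    ∂(x,y)/∂(u,v) = | -1  3 | = (-1)(-2) - (3)(-3) = 11.
                   | -3  -2 |

Its absolute value is |J| = 11 (the area scaling factor).

Substituting x = -u + 3v, y = -3u - 2v into the integrand,

    6x y → 18u^2 - 42u v - 36v^2,

so the integral becomes

    ∬_R (18u^2 - 42u v - 36v^2) · |J| du dv = ∫_0^1 ∫_0^3 (198u^2 - 462u v - 396v^2) dv du.

Inner (v): 594u^2 - 2079u - 3564.
Outer (u): -8811/2.

Therefore ∬_D (6x y) dx dy = -8811/2.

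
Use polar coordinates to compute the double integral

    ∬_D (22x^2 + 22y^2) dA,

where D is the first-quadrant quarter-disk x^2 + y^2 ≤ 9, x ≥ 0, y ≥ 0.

The region D is 0 ≤ r ≤ 3, 0 ≤ θ ≤ π/2 in polar coordinates, where x = r cos(θ), y = r sin(θ), and dA = r dr dθ.

Under the substitution, the integrand becomes 22r^2, so

    ∬_D (22x^2 + 22y^2) dA = ∫_{0}^{π/2} ∫_{0}^{3} (22r^2) · r dr dθ.

Inner integral (in r): ∫_{0}^{3} (22r^2) · r dr = 891/2.

Outer integral (in θ): ∫_{0}^{π/2} (891/2) dθ = 891π/4.

Therefore ∬_D (22x^2 + 22y^2) dA = 891π/4.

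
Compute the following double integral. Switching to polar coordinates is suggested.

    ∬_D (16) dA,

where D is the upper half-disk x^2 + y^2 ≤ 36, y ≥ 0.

The region D is 0 ≤ r ≤ 6, 0 ≤ θ ≤ π in polar coordinates, where x = r cos(θ), y = r sin(θ), and dA = r dr dθ.

Under the substitution, the integrand becomes 16, so

    ∬_D (16) dA = ∫_{0}^{π} ∫_{0}^{6} (16) · r dr dθ.

Inner integral (in r): ∫_{0}^{6} (16) · r dr = 288.

Outer integral (in θ): ∫_{0}^{π} (288) dθ = 288π.

Therefore ∬_D (16) dA = 288π.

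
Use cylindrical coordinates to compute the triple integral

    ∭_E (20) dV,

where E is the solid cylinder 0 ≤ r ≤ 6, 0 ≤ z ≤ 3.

In cylindrical coordinates, x = r cos(θ), y = r sin(θ), z = z, and dV = r dr dθ dz.

The integrand becomes 20, so

    ∭_E (20) dV = ∫_{0}^{2π} ∫_{0}^{6} ∫_{0}^{3} (20) · r dz dr dθ.

Inner (z): 60r.
Middle (r from 0 to 6): 1080.
Outer (θ): 2160π.

Therefore the triple integral equals 2160π.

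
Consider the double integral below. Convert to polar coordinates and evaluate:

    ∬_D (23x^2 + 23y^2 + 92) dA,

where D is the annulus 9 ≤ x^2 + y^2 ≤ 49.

The region D is 3 ≤ r ≤ 7, 0 ≤ θ ≤ 2π in polar coordinates, where x = r cos(θ), y = r sin(θ), and dA = r dr dθ.

Under the substitution, the integrand becomes 23r^2 + 92, so

    ∬_D (23x^2 + 23y^2 + 92) dA = ∫_{0}^{2π} ∫_{3}^{7} (23r^2 + 92) · r dr dθ.

Inner integral (in r): ∫_{3}^{7} (23r^2 + 92) · r dr = 15180.

Outer integral (in θ): ∫_{0}^{2π} (15180) dθ = 30360π.

Therefore ∬_D (23x^2 + 23y^2 + 92) dA = 30360π.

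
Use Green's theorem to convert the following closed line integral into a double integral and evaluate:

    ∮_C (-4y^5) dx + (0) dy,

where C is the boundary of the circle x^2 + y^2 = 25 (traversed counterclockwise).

Green's theorem converts the closed line integral into a double integral over the enclosed region D:

    ∮_C P dx + Q dy = ∬_D (∂Q/∂x - ∂P/∂y) dA.

Here P = -4y^5, Q = 0, so

    ∂Q/∂x = 0,    ∂P/∂y = -20y^4,
    ∂Q/∂x - ∂P/∂y = 20y^4.

D is the region x^2 + y^2 ≤ 25. Evaluating the double integral:

In polar coordinates (x = r cos θ, y = r sin θ, dA = r dr dθ) the integrand becomes 20r^4sin(θ)^4, so

    ∬_D (20y^4) dA = ∫_0^{2π} ∫_0^{5} (20r^4sin(θ)^4) · r dr dθ.

Inner (r from 0 to 5): 156250sin(θ)^4/3.
Outer (θ from 0 to 2π): 78125π/2.

Therefore ∮_C P dx + Q dy = 78125π/2.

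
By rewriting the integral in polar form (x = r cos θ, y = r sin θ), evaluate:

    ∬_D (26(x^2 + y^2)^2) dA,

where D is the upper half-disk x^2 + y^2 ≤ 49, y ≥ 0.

The region D is 0 ≤ r ≤ 7, 0 ≤ θ ≤ π in polar coordinates, where x = r cos(θ), y = r sin(θ), and dA = r dr dθ.

Under the substitution, the integrand becomes 26r^4, so

    ∬_D (26(x^2 + y^2)^2) dA = ∫_{0}^{π} ∫_{0}^{7} (26r^4) · r dr dθ.

Inner integral (in r): ∫_{0}^{7} (26r^4) · r dr = 1529437/3.

Outer integral (in θ): ∫_{0}^{π} (1529437/3) dθ = 1529437π/3.

Therefore ∬_D (26(x^2 + y^2)^2) dA = 1529437π/3.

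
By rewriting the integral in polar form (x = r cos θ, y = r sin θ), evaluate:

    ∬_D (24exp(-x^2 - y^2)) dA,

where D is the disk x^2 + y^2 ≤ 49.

The region D is 0 ≤ r ≤ 7, 0 ≤ θ ≤ 2π in polar coordinates, where x = r cos(θ), y = r sin(θ), and dA = r dr dθ.

Under the substitution, the integrand becomes 24exp(-r^2), so

    ∬_D (24exp(-x^2 - y^2)) dA = ∫_{0}^{2π} ∫_{0}^{7} (24exp(-r^2)) · r dr dθ.

Inner integral (in r): ∫_{0}^{7} (24exp(-r^2)) · r dr = 12 - 12exp(-49).

Outer integral (in θ): ∫_{0}^{2π} (12 - 12exp(-49)) dθ = -24π exp(-49) + 24π.

Therefore ∬_D (24exp(-x^2 - y^2)) dA = -24π exp(-49) + 24π.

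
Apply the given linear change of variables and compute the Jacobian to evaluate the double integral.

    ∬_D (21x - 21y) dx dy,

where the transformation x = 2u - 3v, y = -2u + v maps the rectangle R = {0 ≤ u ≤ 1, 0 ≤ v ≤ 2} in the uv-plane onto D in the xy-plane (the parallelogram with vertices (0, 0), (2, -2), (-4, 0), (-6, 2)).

Compute the Jacobian determinant of (x, y) with respect to (u, v):

    ∂(x,y)/∂(u,v) = | 2  -3 | = (2)(1) - (-3)(-2) = -4.
                   | -2  1 |

Its absolute value is |J| = 4 (the area scaling factor).

Substituting x = 2u - 3v, y = -2u + v into the integrand,

    21x - 21y → 84u - 84v,

so the integral becomes

    ∬_R (84u - 84v) · |J| du dv = ∫_0^1 ∫_0^2 (336u - 336v) dv du.

Inner (v): 672u - 672.
Outer (u): -336.

Therefore ∬_D (21x - 21y) dx dy = -336.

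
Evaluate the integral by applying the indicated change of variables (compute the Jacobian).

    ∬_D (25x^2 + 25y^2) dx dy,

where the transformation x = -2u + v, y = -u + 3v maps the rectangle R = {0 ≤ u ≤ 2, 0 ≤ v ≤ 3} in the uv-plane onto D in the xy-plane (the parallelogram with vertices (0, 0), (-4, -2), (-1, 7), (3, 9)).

Compute the Jacobian determinant of (x, y) with respect to (u, v):

    ∂(x,y)/∂(u,v) = | -2  1 | = (-2)(3) - (1)(-1) = -5.
                   | -1  3 |

Its absolute value is |J| = 5 (the area scaling factor).

Substituting x = -2u + v, y = -u + 3v into the integrand,

    25x^2 + 25y^2 → 125u^2 - 250u v + 250v^2,

so the integral becomes

    ∬_R (125u^2 - 250u v + 250v^2) · |J| du dv = ∫_0^2 ∫_0^3 (625u^2 - 1250u v + 1250v^2) dv du.

Inner (v): 1875u^2 - 5625u + 11250.
Outer (u): 16250.

Therefore ∬_D (25x^2 + 25y^2) dx dy = 16250.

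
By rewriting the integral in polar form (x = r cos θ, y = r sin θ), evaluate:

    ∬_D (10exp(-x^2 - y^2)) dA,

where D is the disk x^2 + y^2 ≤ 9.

The region D is 0 ≤ r ≤ 3, 0 ≤ θ ≤ 2π in polar coordinates, where x = r cos(θ), y = r sin(θ), and dA = r dr dθ.

Under the substitution, the integrand becomes 10exp(-r^2), so

    ∬_D (10exp(-x^2 - y^2)) dA = ∫_{0}^{2π} ∫_{0}^{3} (10exp(-r^2)) · r dr dθ.

Inner integral (in r): ∫_{0}^{3} (10exp(-r^2)) · r dr = 5 - 5exp(-9).

Outer integral (in θ): ∫_{0}^{2π} (5 - 5exp(-9)) dθ = -10π exp(-9) + 10π.

Therefore ∬_D (10exp(-x^2 - y^2)) dA = -10π exp(-9) + 10π.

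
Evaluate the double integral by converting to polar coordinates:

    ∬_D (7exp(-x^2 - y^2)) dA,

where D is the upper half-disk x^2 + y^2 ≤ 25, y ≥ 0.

The region D is 0 ≤ r ≤ 5, 0 ≤ θ ≤ π in polar coordinates, where x = r cos(θ), y = r sin(θ), and dA = r dr dθ.

Under the substitution, the integrand becomes 7exp(-r^2), so

    ∬_D (7exp(-x^2 - y^2)) dA = ∫_{0}^{π} ∫_{0}^{5} (7exp(-r^2)) · r dr dθ.

Inner integral (in r): ∫_{0}^{5} (7exp(-r^2)) · r dr = 7/2 - 7exp(-25)/2.

Outer integral (in θ): ∫_{0}^{π} (7/2 - 7exp(-25)/2) dθ = -7π (1 - exp(25))exp(-25)/2.

Therefore ∬_D (7exp(-x^2 - y^2)) dA = -7π (1 - exp(25))exp(-25)/2.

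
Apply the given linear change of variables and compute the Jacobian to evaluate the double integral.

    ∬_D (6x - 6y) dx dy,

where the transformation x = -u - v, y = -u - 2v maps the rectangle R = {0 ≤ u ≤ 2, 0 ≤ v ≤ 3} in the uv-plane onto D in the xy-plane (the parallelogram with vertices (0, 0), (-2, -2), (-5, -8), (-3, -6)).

Compute the Jacobian determinant of (x, y) with respect to (u, v):

    ∂(x,y)/∂(u,v) = | -1  -1 | = (-1)(-2) - (-1)(-1) = 1.
                   | -1  -2 |

Its absolute value is |J| = 1 (the area scaling factor).

Substituting x = -u - v, y = -u - 2v into the integrand,

    6x - 6y → 6v,

so the integral becomes

    ∬_R (6v) · |J| du dv = ∫_0^2 ∫_0^3 (6v) dv du.

Inner (v): 27.
Outer (u): 54.

Therefore ∬_D (6x - 6y) dx dy = 54.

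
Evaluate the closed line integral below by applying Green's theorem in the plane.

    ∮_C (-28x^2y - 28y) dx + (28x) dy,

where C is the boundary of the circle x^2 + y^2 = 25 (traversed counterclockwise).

Green's theorem converts the closed line integral into a double integral over the enclosed region D:

    ∮_C P dx + Q dy = ∬_D (∂Q/∂x - ∂P/∂y) dA.

Here P = -28x^2y - 28y, Q = 28x, so

    ∂Q/∂x = 28,    ∂P/∂y = -28x^2 - 28,
    ∂Q/∂x - ∂P/∂y = 28x^2 + 56.

D is the region x^2 + y^2 ≤ 25. Evaluating the double integral:

In polar coordinates (x = r cos θ, y = r sin θ, dA = r dr dθ) the integrand becomes 28r^2cos(θ)^2 + 56, so

    ∬_D (28x^2 + 56) dA = ∫_0^{2π} ∫_0^{5} (28r^2cos(θ)^2 + 56) · r dr dθ.

Inner (r from 0 to 5): 4375cos(θ)^2 + 700.
Outer (θ from 0 to 2π): 5775π.

Therefore ∮_C P dx + Q dy = 5775π.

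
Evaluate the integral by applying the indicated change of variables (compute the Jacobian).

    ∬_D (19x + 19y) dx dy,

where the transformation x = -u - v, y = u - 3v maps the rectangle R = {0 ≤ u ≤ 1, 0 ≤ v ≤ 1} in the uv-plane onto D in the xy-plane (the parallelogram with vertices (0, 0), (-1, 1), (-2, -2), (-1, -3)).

Compute the Jacobian determinant of (x, y) with respect to (u, v):

    ∂(x,y)/∂(u,v) = | -1  -1 | = (-1)(-3) - (-1)(1) = 4.
                   | 1  -3 |

Its absolute value is |J| = 4 (the area scaling factor).

Substituting x = -u - v, y = u - 3v into the integrand,

    19x + 19y → -76v,

so the integral becomes

    ∬_R (-76v) · |J| du dv = ∫_0^1 ∫_0^1 (-304v) dv du.

Inner (v): -152.
Outer (u): -152.

Therefore ∬_D (19x + 19y) dx dy = -152.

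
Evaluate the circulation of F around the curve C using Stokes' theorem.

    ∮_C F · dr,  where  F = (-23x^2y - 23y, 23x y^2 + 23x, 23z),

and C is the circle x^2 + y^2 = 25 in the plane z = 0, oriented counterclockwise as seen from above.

Let S be the flat disk x^2 + y^2 ≤ 25 in the plane z = 0, with upward unit normal n̂ = ẑ. By Stokes' theorem,

    ∮_C F · dr = ∬_S (∇ × F) · n̂ dS = ∬_D (curl F)_z dA,

where D is the disk x^2 + y^2 ≤ 25.

Compute the curl of F = (-23x^2y - 23y, 23x y^2 + 23x, 23z):
    (∇ × F)_x = ∂F_z/∂y - ∂F_y/∂z = 0,
    (∇ × F)_y = ∂F_x/∂z - ∂F_z/∂x = 0,
    (∇ × F)_z = ∂F_y/∂x - ∂F_x/∂y = 23x^2 + 23y^2 + 46.

On z = 0, (curl F)_z = 23x^2 + 23y^2 + 46.

Convert to polar (x = r cos θ, y = r sin θ, dA = r dr dθ); the integrand becomes 23r^2 + 46, so

    ∬_D (curl F)_z dA = ∫_0^{2π} ∫_0^{5} (23r^2 + 46) · r dr dθ.

Inner (r from 0 to 5): 16675/4.
Outer (θ from 0 to 2π): 16675π/2.

Therefore ∮_C F · dr = 16675π/2.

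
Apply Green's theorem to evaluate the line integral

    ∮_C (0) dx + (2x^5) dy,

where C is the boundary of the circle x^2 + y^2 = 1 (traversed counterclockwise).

Green's theorem converts the closed line integral into a double integral over the enclosed region D:

    ∮_C P dx + Q dy = ∬_D (∂Q/∂x - ∂P/∂y) dA.

Here P = 0, Q = 2x^5, so

    ∂Q/∂x = 10x^4,    ∂P/∂y = 0,
    ∂Q/∂x - ∂P/∂y = 10x^4.

D is the region x^2 + y^2 ≤ 1. Evaluating the double integral:

In polar coordinates (x = r cos θ, y = r sin θ, dA = r dr dθ) the integrand becomes 10r^4cos(θ)^4, so

    ∬_D (10x^4) dA = ∫_0^{2π} ∫_0^{1} (10r^4cos(θ)^4) · r dr dθ.

Inner (r from 0 to 1): 5cos(θ)^4/3.
Outer (θ from 0 to 2π): 5π/4.

Therefore ∮_C P dx + Q dy = 5π/4.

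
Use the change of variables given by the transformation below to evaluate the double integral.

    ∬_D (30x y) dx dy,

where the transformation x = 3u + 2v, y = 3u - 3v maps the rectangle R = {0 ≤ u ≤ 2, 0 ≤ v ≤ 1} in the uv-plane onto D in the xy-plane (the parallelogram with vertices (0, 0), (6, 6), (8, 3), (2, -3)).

Compute the Jacobian determinant of (x, y) with respect to (u, v):

    ∂(x,y)/∂(u,v) = | 3  2 | = (3)(-3) - (2)(3) = -15.
                   | 3  -3 |

Its absolute value is |J| = 15 (the area scaling factor).

Substituting x = 3u + 2v, y = 3u - 3v into the integrand,

    30x y → 270u^2 - 90u v - 180v^2,

so the integral becomes

    ∬_R (270u^2 - 90u v - 180v^2) · |J| du dv = ∫_0^2 ∫_0^1 (4050u^2 - 1350u v - 2700v^2) dv du.

Inner (v): 4050u^2 - 675u - 900.
Outer (u): 7650.

Therefore ∬_D (30x y) dx dy = 7650.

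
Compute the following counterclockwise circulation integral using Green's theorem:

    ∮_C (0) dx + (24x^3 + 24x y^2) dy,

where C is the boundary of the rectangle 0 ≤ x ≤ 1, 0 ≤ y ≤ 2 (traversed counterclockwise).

Green's theorem converts the closed line integral into a double integral over the enclosed region D:

    ∮_C P dx + Q dy = ∬_D (∂Q/∂x - ∂P/∂y) dA.

Here P = 0, Q = 24x^3 + 24x y^2, so

    ∂Q/∂x = 72x^2 + 24y^2,    ∂P/∂y = 0,
    ∂Q/∂x - ∂P/∂y = 72x^2 + 24y^2.

D is the region 0 ≤ x ≤ 1, 0 ≤ y ≤ 2. Evaluating the double integral:

    ∬_D (72x^2 + 24y^2) dA = ∫_0^{1} ∫_0^{2} (72x^2 + 24y^2) dy dx.

Inner (y from 0 to 2): 144x^2 + 64.
Outer (x from 0 to 1): 112.

Therefore ∮_C P dx + Q dy = 112.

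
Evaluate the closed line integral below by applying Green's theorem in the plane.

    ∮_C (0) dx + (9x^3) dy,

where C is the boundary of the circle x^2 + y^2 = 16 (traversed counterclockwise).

Green's theorem converts the closed line integral into a double integral over the enclosed region D:

    ∮_C P dx + Q dy = ∬_D (∂Q/∂x - ∂P/∂y) dA.

Here P = 0, Q = 9x^3, so

    ∂Q/∂x = 27x^2,    ∂P/∂y = 0,
    ∂Q/∂x - ∂P/∂y = 27x^2.

D is the region x^2 + y^2 ≤ 16. Evaluating the double integral:

In polar coordinates (x = r cos θ, y = r sin θ, dA = r dr dθ) the integrand becomes 27r^2cos(θ)^2, so

    ∬_D (27x^2) dA = ∫_0^{2π} ∫_0^{4} (27r^2cos(θ)^2) · r dr dθ.

Inner (r from 0 to 4): 1728cos(θ)^2.
Outer (θ from 0 to 2π): 1728π.

Therefore ∮_C P dx + Q dy = 1728π.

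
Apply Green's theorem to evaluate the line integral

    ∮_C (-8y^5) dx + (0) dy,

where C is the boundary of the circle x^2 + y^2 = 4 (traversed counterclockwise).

Green's theorem converts the closed line integral into a double integral over the enclosed region D:

    ∮_C P dx + Q dy = ∬_D (∂Q/∂x - ∂P/∂y) dA.

Here P = -8y^5, Q = 0, so

    ∂Q/∂x = 0,    ∂P/∂y = -40y^4,
    ∂Q/∂x - ∂P/∂y = 40y^4.

D is the region x^2 + y^2 ≤ 4. Evaluating the double integral:

In polar coordinates (x = r cos θ, y = r sin θ, dA = r dr dθ) the integrand becomes 40r^4sin(θ)^4, so

    ∬_D (40y^4) dA = ∫_0^{2π} ∫_0^{2} (40r^4sin(θ)^4) · r dr dθ.

Inner (r from 0 to 2): 1280sin(θ)^4/3.
Outer (θ from 0 to 2π): 320π.

Therefore ∮_C P dx + Q dy = 320π.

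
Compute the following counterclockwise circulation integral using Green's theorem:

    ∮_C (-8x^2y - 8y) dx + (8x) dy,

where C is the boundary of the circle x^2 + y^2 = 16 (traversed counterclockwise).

Green's theorem converts the closed line integral into a double integral over the enclosed region D:

    ∮_C P dx + Q dy = ∬_D (∂Q/∂x - ∂P/∂y) dA.

Here P = -8x^2y - 8y, Q = 8x, so

    ∂Q/∂x = 8,    ∂P/∂y = -8x^2 - 8,
    ∂Q/∂x - ∂P/∂y = 8x^2 + 16.

D is the region x^2 + y^2 ≤ 16. Evaluating the double integral:

In polar coordinates (x = r cos θ, y = r sin θ, dA = r dr dθ) the integrand becomes 8r^2cos(θ)^2 + 16, so

    ∬_D (8x^2 + 16) dA = ∫_0^{2π} ∫_0^{4} (8r^2cos(θ)^2 + 16) · r dr dθ.

Inner (r from 0 to 4): 512cos(θ)^2 + 128.
Outer (θ from 0 to 2π): 768π.

Therefore ∮_C P dx + Q dy = 768π.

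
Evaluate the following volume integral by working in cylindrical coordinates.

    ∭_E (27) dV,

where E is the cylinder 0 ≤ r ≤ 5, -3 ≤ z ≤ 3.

In cylindrical coordinates, x = r cos(θ), y = r sin(θ), z = z, and dV = r dr dθ dz.

The integrand becomes 27, so

    ∭_E (27) dV = ∫_{0}^{2π} ∫_{0}^{5} ∫_{-3}^{3} (27) · r dz dr dθ.

Inner (z): 162r.
Middle (r from 0 to 5): 2025.
Outer (θ): 4050π.

Therefore the triple integral equals 4050π.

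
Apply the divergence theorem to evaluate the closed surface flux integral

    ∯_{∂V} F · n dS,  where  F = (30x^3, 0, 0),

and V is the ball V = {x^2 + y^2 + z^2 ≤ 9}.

By the divergence theorem,

    ∯_{∂V} F · n dS = ∭_V (∇ · F) dV.

Compute the divergence:
    ∇ · F = ∂F_x/∂x + ∂F_y/∂y + ∂F_z/∂z = 90x^2 + 0 + 0 = 90x^2.

In spherical coordinates, x = ρ sin(φ) cos(θ), y = ρ sin(φ) sin(θ), z = ρ cos(φ), dV = ρ^2 sin(φ) dρ dφ dθ, with 0 ≤ ρ ≤ 3, 0 ≤ φ ≤ π, 0 ≤ θ ≤ 2π.

The integrand, after substitution and multiplying by the volume element, becomes (90ρ^2sin(φ)^2cos(θ)^2) · ρ^2 sin(φ), so

    ∭_V (∇·F) dV = ∫_0^{2π} ∫_0^{π} ∫_0^{3} (90ρ^2sin(φ)^2cos(θ)^2) · ρ^2 sin(φ) dρ dφ dθ.

Inner (ρ from 0 to 3): 4374sin(φ)^3cos(θ)^2.
Middle (φ from 0 to π): 5832cos(θ)^2.
Outer (θ from 0 to 2π): 5832π.

Therefore ∯_{∂V} F · n dS = 5832π.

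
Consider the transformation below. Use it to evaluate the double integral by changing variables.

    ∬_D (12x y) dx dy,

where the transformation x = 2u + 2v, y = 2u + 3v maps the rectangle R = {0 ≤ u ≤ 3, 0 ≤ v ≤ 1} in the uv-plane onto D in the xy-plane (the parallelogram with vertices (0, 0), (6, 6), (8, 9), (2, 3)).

Compute the Jacobian determinant of (x, y) with respect to (u, v):

    ∂(x,y)/∂(u,v) = | 2  2 | = (2)(3) - (2)(2) = 2.
                   | 2  3 |

Its absolute value is |J| = 2 (the area scaling factor).

Substituting x = 2u + 2v, y = 2u + 3v into the integrand,

    12x y → 48u^2 + 120u v + 72v^2,

so the integral becomes

    ∬_R (48u^2 + 120u v + 72v^2) · |J| du dv = ∫_0^3 ∫_0^1 (96u^2 + 240u v + 144v^2) dv du.

Inner (v): 96u^2 + 120u + 48.
Outer (u): 1548.

Therefore ∬_D (12x y) dx dy = 1548.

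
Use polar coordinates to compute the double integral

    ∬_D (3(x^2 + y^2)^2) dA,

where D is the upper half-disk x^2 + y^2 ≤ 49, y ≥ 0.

The region D is 0 ≤ r ≤ 7, 0 ≤ θ ≤ π in polar coordinates, where x = r cos(θ), y = r sin(θ), and dA = r dr dθ.

Under the substitution, the integrand becomes 3r^4, so

    ∬_D (3(x^2 + y^2)^2) dA = ∫_{0}^{π} ∫_{0}^{7} (3r^4) · r dr dθ.

Inner integral (in r): ∫_{0}^{7} (3r^4) · r dr = 117649/2.

Outer integral (in θ): ∫_{0}^{π} (117649/2) dθ = 117649π/2.

Therefore ∬_D (3(x^2 + y^2)^2) dA = 117649π/2.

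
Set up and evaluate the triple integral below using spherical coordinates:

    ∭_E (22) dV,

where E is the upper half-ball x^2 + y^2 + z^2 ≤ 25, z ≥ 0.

In spherical coordinates, x = ρ sin(φ) cos(θ), y = ρ sin(φ) sin(θ), z = ρ cos(φ), and dV = ρ^2 sin(φ) dρ dφ dθ.

The integrand becomes 22, so

    ∭_E (22) dV = ∫_{0}^{2π} ∫_{0}^{π/2} ∫_{0}^{5} (22) · ρ^2 sin(φ) dρ dφ dθ.

Inner (ρ): 2750sin(φ)/3.
Middle (φ): 2750/3.
Outer (θ): 5500π/3.

Therefore the triple integral equals 5500π/3.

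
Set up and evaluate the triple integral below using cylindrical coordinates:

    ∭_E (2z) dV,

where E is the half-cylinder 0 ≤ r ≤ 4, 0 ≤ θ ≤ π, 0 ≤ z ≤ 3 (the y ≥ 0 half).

In cylindrical coordinates, x = r cos(θ), y = r sin(θ), z = z, and dV = r dr dθ dz.

The integrand becomes 2z, so

    ∭_E (2z) dV = ∫_{0}^{π} ∫_{0}^{4} ∫_{0}^{3} (2z) · r dz dr dθ.

Inner (z): 9r.
Middle (r from 0 to 4): 72.
Outer (θ): 72π.

Therefore the triple integral equals 72π.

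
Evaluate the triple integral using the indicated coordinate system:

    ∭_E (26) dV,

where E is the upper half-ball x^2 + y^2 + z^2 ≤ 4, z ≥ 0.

In spherical coordinates, x = ρ sin(φ) cos(θ), y = ρ sin(φ) sin(θ), z = ρ cos(φ), and dV = ρ^2 sin(φ) dρ dφ dθ.

The integrand becomes 26, so

    ∭_E (26) dV = ∫_{0}^{2π} ∫_{0}^{π/2} ∫_{0}^{2} (26) · ρ^2 sin(φ) dρ dφ dθ.

Inner (ρ): 208sin(φ)/3.
Middle (φ): 208/3.
Outer (θ): 416π/3.

Therefore the triple integral equals 416π/3.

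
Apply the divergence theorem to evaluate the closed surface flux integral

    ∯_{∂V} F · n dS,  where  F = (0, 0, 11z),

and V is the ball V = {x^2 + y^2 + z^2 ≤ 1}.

By the divergence theorem,

    ∯_{∂V} F · n dS = ∭_V (∇ · F) dV.

Compute the divergence:
    ∇ · F = ∂F_x/∂x + ∂F_y/∂y + ∂F_z/∂z = 0 + 0 + 11 = 11.

In spherical coordinates, x = ρ sin(φ) cos(θ), y = ρ sin(φ) sin(θ), z = ρ cos(φ), dV = ρ^2 sin(φ) dρ dφ dθ, with 0 ≤ ρ ≤ 1, 0 ≤ φ ≤ π, 0 ≤ θ ≤ 2π.

The integrand, after substitution and multiplying by the volume element, becomes (11) · ρ^2 sin(φ), so

    ∭_V (∇·F) dV = ∫_0^{2π} ∫_0^{π} ∫_0^{1} (11) · ρ^2 sin(φ) dρ dφ dθ.

Inner (ρ from 0 to 1): 11sin(φ)/3.
Middle (φ from 0 to π): 22/3.
Outer (θ from 0 to 2π): 44π/3.

Therefore ∯_{∂V} F · n dS = 44π/3.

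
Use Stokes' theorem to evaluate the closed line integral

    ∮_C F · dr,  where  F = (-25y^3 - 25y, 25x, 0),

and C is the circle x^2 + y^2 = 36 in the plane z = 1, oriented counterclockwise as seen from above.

Let S be the flat disk x^2 + y^2 ≤ 36 in the plane z = 1, with upward unit normal n̂ = ẑ. By Stokes' theorem,

    ∮_C F · dr = ∬_S (∇ × F) · n̂ dS = ∬_D (curl F)_z dA,

where D is the disk x^2 + y^2 ≤ 36.

Compute the curl of F = (-25y^3 - 25y, 25x, 0):
    (∇ × F)_x = ∂F_z/∂y - ∂F_y/∂z = 0,
    (∇ × F)_y = ∂F_x/∂z - ∂F_z/∂x = 0,
    (∇ × F)_z = ∂F_y/∂x - ∂F_x/∂y = 75y^2 + 50.

On z = 1, (curl F)_z = 75y^2 + 50.

Convert to polar (x = r cos θ, y = r sin θ, dA = r dr dθ); the integrand becomes 75r^2sin(θ)^2 + 50, so

    ∬_D (curl F)_z dA = ∫_0^{2π} ∫_0^{6} (75r^2sin(θ)^2 + 50) · r dr dθ.

Inner (r from 0 to 6): 24300sin(θ)^2 + 900.
Outer (θ from 0 to 2π): 26100π.

Therefore ∮_C F · dr = 26100π.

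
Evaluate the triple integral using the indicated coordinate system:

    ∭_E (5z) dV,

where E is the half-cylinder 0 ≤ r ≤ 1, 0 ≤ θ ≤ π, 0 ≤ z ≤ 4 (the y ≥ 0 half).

In cylindrical coordinates, x = r cos(θ), y = r sin(θ), z = z, and dV = r dr dθ dz.

The integrand becomes 5z, so

    ∭_E (5z) dV = ∫_{0}^{π} ∫_{0}^{1} ∫_{0}^{4} (5z) · r dz dr dθ.

Inner (z): 40r.
Middle (r from 0 to 1): 20.
Outer (θ): 20π.

Therefore the triple integral equals 20π.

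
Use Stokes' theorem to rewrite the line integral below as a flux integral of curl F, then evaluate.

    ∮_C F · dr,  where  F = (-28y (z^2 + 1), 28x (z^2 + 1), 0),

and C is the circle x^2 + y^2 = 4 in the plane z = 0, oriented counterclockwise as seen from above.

Let S be the flat disk x^2 + y^2 ≤ 4 in the plane z = 0, with upward unit normal n̂ = ẑ. By Stokes' theorem,

    ∮_C F · dr = ∬_S (∇ × F) · n̂ dS = ∬_D (curl F)_z dA,

where D is the disk x^2 + y^2 ≤ 4.

Compute the curl of F = (-28y (z^2 + 1), 28x (z^2 + 1), 0):
    (∇ × F)_x = ∂F_z/∂y - ∂F_y/∂z = -56x z,
    (∇ × F)_y = ∂F_x/∂z - ∂F_z/∂x = -56y z,
    (∇ × F)_z = ∂F_y/∂x - ∂F_x/∂y = 56z^2 + 56.

On z = 0, (curl F)_z = 56.

Convert to polar (x = r cos θ, y = r sin θ, dA = r dr dθ); the integrand becomes 56, so

    ∬_D (curl F)_z dA = ∫_0^{2π} ∫_0^{2} (56) · r dr dθ.

Inner (r from 0 to 2): 112.
Outer (θ from 0 to 2π): 224π.

Therefore ∮_C F · dr = 224π.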